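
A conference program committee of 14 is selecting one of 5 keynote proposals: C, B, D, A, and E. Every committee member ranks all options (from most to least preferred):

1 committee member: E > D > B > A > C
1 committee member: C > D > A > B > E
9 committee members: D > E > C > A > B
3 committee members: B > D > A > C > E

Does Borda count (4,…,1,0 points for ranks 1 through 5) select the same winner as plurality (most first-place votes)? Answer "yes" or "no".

yes

Borda — scores: C 25, B 15, D 51, A 18, E 31. Winner: D.
Plurality — first-place votes: C 1, B 3, D 9, A 0, E 1. Winner: D.
The two methods agree.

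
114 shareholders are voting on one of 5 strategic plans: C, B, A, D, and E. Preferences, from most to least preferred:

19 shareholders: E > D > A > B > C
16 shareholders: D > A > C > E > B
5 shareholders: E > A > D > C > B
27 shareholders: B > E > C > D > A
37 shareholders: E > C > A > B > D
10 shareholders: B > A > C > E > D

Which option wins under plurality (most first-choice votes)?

E

First-place votes: C 0, B 37, A 0, D 16, E 61.
E has the most first-place votes.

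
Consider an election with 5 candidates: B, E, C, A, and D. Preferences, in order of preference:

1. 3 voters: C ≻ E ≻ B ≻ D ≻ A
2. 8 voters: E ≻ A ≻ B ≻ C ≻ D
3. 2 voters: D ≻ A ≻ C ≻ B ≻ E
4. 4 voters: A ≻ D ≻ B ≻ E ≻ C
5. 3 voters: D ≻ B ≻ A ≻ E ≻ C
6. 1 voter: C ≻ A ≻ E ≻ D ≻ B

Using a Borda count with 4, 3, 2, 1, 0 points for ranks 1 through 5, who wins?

B: 3·2 + 8·2 + 2·1 + 4·2 + 3·3 + 1·0 = 41
E: 3·3 + 8·4 + 2·0 + 4·1 + 3·1 + 1·2 = 50
C: 3·4 + 8·1 + 2·2 + 4·0 + 3·0 + 1·4 = 28
A: 3·0 + 8·3 + 2·3 + 4·4 + 3·2 + 1·3 = 55
D: 3·1 + 8·0 + 2·4 + 4·3 + 3·4 + 1·1 = 36
A has the highest Borda score (55).

A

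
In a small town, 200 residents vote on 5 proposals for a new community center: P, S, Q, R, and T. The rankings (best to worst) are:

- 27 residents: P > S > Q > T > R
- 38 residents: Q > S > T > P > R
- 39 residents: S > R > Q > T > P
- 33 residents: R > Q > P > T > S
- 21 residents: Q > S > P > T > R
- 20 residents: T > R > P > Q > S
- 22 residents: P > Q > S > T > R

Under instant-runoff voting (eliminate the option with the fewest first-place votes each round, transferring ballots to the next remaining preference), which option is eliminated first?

T

Round 1: P 49, S 39, Q 59, R 33, T 20. Eliminate T.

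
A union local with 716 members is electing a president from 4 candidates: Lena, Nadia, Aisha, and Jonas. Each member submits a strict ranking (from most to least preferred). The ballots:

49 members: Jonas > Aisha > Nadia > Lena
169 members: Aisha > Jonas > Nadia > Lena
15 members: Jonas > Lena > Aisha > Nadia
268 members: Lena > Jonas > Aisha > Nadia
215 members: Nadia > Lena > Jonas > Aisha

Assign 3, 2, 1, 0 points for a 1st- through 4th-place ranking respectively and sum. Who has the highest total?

Lena: 49·0 + 169·0 + 15·2 + 268·3 + 215·2 = 1264
Nadia: 49·1 + 169·1 + 15·0 + 268·0 + 215·3 = 863
Aisha: 49·2 + 169·3 + 15·1 + 268·1 + 215·0 = 888
Jonas: 49·3 + 169·2 + 15·3 + 268·2 + 215·1 = 1281
Jonas has the highest Borda score (1281).

Jonas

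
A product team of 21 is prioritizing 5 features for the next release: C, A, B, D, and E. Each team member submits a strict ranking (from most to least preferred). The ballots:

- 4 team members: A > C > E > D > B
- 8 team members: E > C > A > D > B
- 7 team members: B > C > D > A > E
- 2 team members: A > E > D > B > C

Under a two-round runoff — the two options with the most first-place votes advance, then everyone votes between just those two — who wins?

E

Round 1 first-place votes: C 0, A 6, B 7, D 0, E 8.
E and B advance.
Runoff: E is preferred to B by 14 voters; B by 7.
E wins the runoff.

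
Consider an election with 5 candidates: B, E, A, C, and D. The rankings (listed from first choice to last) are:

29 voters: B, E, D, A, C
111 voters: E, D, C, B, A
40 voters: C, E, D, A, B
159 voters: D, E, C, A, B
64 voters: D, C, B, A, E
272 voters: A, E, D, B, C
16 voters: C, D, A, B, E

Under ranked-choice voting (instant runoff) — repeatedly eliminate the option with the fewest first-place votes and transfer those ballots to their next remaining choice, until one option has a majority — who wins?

D

Round 1: B 29, E 111, A 272, C 56, D 223. Eliminate B.
Round 2: E 140, A 272, C 56, D 223. Eliminate C.
Round 3: E 180, A 272, D 239. Eliminate E.
Round 4: A 272, D 419. D has a majority.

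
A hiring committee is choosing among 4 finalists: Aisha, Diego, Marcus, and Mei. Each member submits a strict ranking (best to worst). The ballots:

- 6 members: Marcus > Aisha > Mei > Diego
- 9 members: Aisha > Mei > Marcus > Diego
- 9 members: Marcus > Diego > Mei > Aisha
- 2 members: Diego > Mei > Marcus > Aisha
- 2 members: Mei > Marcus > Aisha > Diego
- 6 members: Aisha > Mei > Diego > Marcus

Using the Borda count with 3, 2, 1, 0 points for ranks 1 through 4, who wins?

Aisha: 6·2 + 9·3 + 9·0 + 2·0 + 2·1 + 6·3 = 59
Diego: 6·0 + 9·0 + 9·2 + 2·3 + 2·0 + 6·1 = 30
Marcus: 6·3 + 9·1 + 9·3 + 2·1 + 2·2 + 6·0 = 60
Mei: 6·1 + 9·2 + 9·1 + 2·2 + 2·3 + 6·2 = 55
Marcus has the highest Borda score (60).

Marcus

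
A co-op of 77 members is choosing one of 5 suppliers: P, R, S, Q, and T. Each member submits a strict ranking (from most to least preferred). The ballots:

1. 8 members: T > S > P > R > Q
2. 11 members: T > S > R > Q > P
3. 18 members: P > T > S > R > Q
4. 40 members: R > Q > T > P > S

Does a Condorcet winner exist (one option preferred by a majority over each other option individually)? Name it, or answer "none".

R

R vs P: 51–26 for R.
R vs S: 40–37 for R.
R vs Q: 77–0 for R.
R vs T: 40–37 for R.
R beats every other option head-to-head.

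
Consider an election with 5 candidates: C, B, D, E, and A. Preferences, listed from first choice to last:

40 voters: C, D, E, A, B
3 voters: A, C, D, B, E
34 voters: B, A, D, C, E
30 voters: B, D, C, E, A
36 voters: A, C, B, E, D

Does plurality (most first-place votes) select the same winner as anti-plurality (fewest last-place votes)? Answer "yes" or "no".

no

Plurality — first-place votes: C 40, B 64, D 0, E 0, A 39. Winner: B.
Anti-plurality — last-place votes: C 0, B 40, D 36, E 37, A 30. Winner: C.
The two methods disagree.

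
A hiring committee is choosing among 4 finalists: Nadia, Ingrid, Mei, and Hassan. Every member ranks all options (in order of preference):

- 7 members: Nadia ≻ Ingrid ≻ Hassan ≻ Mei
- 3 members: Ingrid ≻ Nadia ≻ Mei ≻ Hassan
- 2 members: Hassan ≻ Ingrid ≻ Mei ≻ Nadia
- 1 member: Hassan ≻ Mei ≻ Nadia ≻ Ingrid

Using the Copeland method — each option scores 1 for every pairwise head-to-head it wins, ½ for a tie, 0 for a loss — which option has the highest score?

Nadia: beats Ingrid, Mei, and Hassan → score 3.
Ingrid: beats Mei and Hassan; loses to Nadia → score 2.
Mei: loses to Nadia, Ingrid, and Hassan → score 0.
Hassan: beats Mei; loses to Nadia and Ingrid → score 1.
Nadia has the best pairwise record.

Nadia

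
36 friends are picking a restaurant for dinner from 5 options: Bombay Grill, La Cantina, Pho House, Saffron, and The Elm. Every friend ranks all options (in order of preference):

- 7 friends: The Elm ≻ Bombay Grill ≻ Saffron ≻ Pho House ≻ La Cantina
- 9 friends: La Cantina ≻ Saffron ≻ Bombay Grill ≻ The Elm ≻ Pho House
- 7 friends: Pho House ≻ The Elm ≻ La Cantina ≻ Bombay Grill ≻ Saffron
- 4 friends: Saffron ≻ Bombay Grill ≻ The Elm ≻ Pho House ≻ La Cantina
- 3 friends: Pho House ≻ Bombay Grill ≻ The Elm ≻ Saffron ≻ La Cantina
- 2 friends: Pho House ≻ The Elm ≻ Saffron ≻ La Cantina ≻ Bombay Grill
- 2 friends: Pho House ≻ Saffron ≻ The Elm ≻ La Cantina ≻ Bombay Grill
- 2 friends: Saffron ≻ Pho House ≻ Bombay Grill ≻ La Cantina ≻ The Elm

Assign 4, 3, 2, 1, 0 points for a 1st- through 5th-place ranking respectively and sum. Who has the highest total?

The Elm

Bombay Grill: 7·3 + 9·2 + 7·1 + 4·3 + 3·3 + 2·0 + 2·0 + 2·2 = 71
La Cantina: 7·0 + 9·4 + 7·2 + 4·0 + 3·0 + 2·1 + 2·1 + 2·1 = 56
Pho House: 7·1 + 9·0 + 7·4 + 4·1 + 3·4 + 2·4 + 2·4 + 2·3 = 73
Saffron: 7·2 + 9·3 + 7·0 + 4·4 + 3·1 + 2·2 + 2·3 + 2·4 = 78
The Elm: 7·4 + 9·1 + 7·3 + 4·2 + 3·2 + 2·3 + 2·2 + 2·0 = 82
The Elm has the highest Borda score (82).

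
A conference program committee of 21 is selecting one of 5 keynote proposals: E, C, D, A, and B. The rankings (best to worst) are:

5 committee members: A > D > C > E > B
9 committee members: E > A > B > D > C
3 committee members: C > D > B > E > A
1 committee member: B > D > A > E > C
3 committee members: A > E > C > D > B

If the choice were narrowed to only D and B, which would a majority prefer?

D

Voters preferring D to B: 11; preferring B to D: 10.
D wins the head-to-head.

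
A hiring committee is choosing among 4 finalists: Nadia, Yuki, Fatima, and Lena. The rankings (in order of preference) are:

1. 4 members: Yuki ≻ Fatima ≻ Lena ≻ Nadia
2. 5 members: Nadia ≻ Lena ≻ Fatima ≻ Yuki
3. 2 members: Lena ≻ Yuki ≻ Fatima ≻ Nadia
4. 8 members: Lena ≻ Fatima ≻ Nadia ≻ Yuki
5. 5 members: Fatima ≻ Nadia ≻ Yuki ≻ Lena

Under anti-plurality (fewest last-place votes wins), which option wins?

Fatima

Last-place votes: Nadia 6, Yuki 13, Fatima 0, Lena 5.
Fatima is ranked last by the fewest voters, so Fatima wins.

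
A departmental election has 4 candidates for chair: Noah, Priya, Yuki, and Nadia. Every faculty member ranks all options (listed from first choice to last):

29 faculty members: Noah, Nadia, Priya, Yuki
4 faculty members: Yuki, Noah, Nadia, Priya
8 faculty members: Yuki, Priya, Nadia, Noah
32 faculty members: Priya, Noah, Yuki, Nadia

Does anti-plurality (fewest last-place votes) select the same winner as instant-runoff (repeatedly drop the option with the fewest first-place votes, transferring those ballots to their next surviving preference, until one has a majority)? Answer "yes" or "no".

yes

Anti-plurality — last-place votes: Noah 8, Priya 4, Yuki 29, Nadia 32. Winner: Priya.
Instant-runoff — R1 Noah 29, Priya 32, Yuki 12, Nadia 0 (Nadia out); R2 Noah 29, Priya 32, Yuki 12 (Yuki out); R3 Noah 33, Priya 40 (Priya winner). Winner: Priya.
The two methods agree.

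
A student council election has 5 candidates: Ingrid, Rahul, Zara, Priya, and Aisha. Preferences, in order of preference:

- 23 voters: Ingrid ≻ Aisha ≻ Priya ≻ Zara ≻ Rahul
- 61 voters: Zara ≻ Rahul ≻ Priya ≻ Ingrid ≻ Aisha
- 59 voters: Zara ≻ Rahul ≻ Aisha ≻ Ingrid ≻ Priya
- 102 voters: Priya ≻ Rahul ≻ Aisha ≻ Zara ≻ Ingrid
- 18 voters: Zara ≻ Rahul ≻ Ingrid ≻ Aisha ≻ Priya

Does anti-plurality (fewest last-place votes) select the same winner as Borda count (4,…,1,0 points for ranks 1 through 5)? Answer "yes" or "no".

no

Anti-plurality — last-place votes: Ingrid 102, Rahul 23, Zara 0, Priya 77, Aisha 61. Winner: Zara.
Borda — scores: Ingrid 248, Rahul 720, Zara 677, Priya 576, Aisha 409. Winner: Rahul.
The two methods disagree.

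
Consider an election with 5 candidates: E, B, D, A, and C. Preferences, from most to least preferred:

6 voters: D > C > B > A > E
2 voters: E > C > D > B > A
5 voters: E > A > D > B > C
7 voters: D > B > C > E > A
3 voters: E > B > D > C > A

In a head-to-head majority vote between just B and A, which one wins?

Voters preferring B to A: 18; preferring A to B: 5.
B wins the head-to-head.

B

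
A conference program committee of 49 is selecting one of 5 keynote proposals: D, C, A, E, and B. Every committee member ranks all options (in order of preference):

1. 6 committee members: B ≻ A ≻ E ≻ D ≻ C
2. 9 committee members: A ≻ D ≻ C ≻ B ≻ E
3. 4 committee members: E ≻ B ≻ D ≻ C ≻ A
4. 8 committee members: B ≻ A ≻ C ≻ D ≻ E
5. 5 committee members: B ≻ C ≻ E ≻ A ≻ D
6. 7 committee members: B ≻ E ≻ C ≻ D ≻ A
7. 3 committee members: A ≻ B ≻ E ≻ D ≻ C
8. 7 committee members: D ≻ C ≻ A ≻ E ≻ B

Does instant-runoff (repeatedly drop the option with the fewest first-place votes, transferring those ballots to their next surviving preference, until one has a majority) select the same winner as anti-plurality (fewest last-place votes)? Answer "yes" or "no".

no

Instant-runoff — R1 D 7, C 0, A 12, E 4, B 26 (B winner). Winner: B.
Anti-plurality — last-place votes: D 5, C 9, A 11, E 17, B 7. Winner: D.
The two methods disagree.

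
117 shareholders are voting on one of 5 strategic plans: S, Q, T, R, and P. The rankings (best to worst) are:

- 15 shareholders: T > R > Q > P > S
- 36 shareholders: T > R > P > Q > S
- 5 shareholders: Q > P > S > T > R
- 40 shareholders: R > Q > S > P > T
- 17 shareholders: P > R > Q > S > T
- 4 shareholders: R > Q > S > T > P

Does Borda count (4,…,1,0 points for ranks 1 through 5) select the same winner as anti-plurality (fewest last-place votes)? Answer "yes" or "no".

no

Borda — scores: S 115, Q 252, T 213, R 380, P 210. Winner: R.
Anti-plurality — last-place votes: S 51, Q 0, T 57, R 5, P 4. Winner: Q.
The two methods disagree.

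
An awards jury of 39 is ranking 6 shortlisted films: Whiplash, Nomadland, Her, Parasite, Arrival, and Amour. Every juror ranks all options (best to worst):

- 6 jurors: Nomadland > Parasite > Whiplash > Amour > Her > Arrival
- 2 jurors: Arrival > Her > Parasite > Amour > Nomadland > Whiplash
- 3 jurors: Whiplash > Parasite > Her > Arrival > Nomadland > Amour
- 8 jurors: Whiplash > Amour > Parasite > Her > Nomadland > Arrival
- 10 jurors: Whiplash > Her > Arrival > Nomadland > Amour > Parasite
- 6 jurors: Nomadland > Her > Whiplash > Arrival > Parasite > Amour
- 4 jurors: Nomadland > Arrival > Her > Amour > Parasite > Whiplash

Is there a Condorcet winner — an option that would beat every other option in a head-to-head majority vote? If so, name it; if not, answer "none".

Whiplash

Whiplash vs Nomadland: 21–18 for Whiplash.
Whiplash vs Her: 27–12 for Whiplash.
Whiplash vs Parasite: 27–12 for Whiplash.
Whiplash vs Arrival: 33–6 for Whiplash.
Whiplash vs Amour: 33–6 for Whiplash.
Whiplash beats every other option head-to-head.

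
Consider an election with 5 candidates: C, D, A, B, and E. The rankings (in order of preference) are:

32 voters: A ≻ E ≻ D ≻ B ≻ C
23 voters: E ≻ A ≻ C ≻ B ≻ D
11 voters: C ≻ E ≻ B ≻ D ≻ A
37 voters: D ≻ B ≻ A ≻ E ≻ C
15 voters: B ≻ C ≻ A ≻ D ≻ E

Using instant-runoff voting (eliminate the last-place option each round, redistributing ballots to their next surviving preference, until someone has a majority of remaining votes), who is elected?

Round 1: C 11, D 37, A 32, B 15, E 23. Eliminate C.
Round 2: D 37, A 32, B 15, E 34. Eliminate B.
Round 3: D 37, A 47, E 34. Eliminate E.
Round 4: D 48, A 70. A has a majority.

A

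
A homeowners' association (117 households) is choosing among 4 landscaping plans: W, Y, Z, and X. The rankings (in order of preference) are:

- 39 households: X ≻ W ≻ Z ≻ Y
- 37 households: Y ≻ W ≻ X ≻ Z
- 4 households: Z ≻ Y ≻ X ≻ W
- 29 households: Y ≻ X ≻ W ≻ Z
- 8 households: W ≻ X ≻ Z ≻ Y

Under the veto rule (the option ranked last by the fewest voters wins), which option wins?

X

Last-place votes: W 4, Y 47, Z 66, X 0.
X is ranked last by the fewest voters, so X wins.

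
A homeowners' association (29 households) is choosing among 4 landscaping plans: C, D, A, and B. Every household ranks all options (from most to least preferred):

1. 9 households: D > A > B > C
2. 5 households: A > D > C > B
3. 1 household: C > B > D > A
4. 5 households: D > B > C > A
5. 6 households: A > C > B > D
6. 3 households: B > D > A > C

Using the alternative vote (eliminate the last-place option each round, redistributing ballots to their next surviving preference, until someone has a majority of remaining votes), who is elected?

D

Round 1: C 1, D 14, A 11, B 3. Eliminate C.
Round 2: D 14, A 11, B 4. Eliminate B.
Round 3: D 18, A 11. D has a majority.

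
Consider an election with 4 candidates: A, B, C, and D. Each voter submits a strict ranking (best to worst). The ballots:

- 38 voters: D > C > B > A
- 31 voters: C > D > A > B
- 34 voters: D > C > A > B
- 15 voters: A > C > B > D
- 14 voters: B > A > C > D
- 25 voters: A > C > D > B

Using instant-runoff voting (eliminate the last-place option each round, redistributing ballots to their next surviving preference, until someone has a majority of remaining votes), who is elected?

Round 1: A 40, B 14, C 31, D 72. Eliminate B.
Round 2: A 54, C 31, D 72. Eliminate C.
Round 3: A 54, D 103. D has a majority.

D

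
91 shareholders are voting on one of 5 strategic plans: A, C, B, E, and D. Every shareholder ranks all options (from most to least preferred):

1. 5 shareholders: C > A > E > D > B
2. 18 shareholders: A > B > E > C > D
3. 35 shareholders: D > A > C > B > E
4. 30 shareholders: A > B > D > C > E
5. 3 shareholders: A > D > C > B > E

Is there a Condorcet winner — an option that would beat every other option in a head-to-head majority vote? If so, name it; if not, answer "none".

A

A vs C: 86–5 for A.
A vs B: 91–0 for A.
A vs E: 91–0 for A.
A vs D: 56–35 for A.
A beats every other option head-to-head.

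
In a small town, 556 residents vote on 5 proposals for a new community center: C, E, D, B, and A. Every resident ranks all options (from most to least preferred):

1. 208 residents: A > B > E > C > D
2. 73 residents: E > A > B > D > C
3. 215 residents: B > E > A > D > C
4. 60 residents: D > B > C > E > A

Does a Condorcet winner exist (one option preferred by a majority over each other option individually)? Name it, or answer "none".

none

Checking pairwise contests:
E beats C 496–60.
B beats E 483–73.
E beats D 496–60.
A beats B 281–275.
E beats A 348–208.
Every option loses at least one head-to-head, so there is no Condorcet winner.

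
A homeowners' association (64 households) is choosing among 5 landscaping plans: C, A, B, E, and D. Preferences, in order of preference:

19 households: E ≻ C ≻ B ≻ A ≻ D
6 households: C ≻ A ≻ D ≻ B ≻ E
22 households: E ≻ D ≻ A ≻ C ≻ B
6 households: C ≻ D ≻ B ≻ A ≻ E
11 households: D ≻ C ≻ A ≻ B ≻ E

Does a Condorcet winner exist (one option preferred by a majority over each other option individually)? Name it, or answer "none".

E

E vs C: 41–23 for E.
E vs A: 41–23 for E.
E vs B: 41–23 for E.
E vs D: 41–23 for E.
E beats every other option head-to-head.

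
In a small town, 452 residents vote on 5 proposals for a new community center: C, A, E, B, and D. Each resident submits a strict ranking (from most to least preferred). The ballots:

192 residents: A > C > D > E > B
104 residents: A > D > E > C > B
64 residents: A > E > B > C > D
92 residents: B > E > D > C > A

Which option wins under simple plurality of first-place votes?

First-place votes: C 0, A 360, E 0, B 92, D 0.
A has the most first-place votes.

A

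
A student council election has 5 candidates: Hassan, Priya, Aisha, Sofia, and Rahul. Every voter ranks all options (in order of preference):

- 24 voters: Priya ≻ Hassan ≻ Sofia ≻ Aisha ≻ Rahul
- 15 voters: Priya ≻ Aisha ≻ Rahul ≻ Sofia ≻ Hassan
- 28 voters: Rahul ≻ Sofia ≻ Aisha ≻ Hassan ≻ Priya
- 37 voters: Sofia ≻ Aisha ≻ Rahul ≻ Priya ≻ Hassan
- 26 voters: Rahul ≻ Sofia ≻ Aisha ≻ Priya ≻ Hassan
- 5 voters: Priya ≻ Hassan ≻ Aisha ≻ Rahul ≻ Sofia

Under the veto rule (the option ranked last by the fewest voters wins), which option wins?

Aisha

Last-place votes: Hassan 78, Priya 28, Aisha 0, Sofia 5, Rahul 24.
Aisha is ranked last by the fewest voters, so Aisha wins.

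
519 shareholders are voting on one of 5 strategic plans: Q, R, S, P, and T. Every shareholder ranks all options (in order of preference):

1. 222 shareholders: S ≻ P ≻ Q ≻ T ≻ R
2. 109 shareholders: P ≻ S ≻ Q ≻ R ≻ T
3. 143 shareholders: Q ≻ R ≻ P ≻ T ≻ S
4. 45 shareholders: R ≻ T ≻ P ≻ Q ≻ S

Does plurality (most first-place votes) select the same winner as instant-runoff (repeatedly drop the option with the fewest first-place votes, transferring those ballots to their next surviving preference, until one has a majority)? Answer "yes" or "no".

Plurality — first-place votes: Q 143, R 45, S 222, P 109, T 0. Winner: S.
Instant-runoff — R1 Q 143, R 45, S 222, P 109, T 0 (T out); R2 Q 143, R 45, S 222, P 109 (R out); R3 Q 143, S 222, P 154 (Q out); R4 S 222, P 297 (P winner). Winner: P.
The two methods disagree.

no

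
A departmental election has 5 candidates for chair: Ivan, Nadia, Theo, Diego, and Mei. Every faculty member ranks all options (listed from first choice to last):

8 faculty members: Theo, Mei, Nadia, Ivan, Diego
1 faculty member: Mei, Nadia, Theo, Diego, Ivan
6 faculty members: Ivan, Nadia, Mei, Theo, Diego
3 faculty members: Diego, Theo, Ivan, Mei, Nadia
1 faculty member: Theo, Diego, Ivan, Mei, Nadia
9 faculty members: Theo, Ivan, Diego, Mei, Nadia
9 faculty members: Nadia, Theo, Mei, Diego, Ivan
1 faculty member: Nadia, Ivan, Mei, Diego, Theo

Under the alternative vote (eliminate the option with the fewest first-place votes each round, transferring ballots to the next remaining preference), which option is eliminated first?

Round 1: Ivan 6, Nadia 10, Theo 18, Diego 3, Mei 1. Eliminate Mei.

Mei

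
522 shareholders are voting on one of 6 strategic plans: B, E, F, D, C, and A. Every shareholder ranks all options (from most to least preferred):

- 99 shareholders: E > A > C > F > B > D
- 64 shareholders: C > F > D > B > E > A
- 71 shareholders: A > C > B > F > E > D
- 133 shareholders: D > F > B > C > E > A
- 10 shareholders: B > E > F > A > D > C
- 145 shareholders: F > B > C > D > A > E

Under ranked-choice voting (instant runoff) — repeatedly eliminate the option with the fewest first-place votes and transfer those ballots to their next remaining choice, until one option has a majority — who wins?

F

Round 1: B 10, E 99, F 145, D 133, C 64, A 71. Eliminate B.
Round 2: E 109, F 145, D 133, C 64, A 71. Eliminate C.
Round 3: E 109, F 209, D 133, A 71. Eliminate A.
Round 4: E 109, F 280, D 133. F has a majority.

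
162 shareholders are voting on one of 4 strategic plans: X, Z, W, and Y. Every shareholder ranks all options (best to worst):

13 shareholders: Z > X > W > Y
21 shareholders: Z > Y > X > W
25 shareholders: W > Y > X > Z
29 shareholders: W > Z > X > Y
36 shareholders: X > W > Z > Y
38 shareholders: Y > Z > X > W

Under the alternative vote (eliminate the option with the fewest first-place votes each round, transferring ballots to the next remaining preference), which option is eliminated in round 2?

X

Round 1: X 36, Z 34, W 54, Y 38. Eliminate Z.
Round 2: X 49, W 54, Y 59. Eliminate X.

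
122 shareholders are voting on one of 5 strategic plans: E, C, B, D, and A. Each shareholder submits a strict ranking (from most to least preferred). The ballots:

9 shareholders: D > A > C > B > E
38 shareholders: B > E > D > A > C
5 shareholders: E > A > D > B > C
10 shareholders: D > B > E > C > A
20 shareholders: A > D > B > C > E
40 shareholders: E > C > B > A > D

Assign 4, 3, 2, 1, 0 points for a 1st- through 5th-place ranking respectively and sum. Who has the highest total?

B

E: 9·0 + 38·3 + 5·4 + 10·2 + 20·0 + 40·4 = 314
C: 9·2 + 38·0 + 5·0 + 10·1 + 20·1 + 40·3 = 168
B: 9·1 + 38·4 + 5·1 + 10·3 + 20·2 + 40·2 = 316
D: 9·4 + 38·2 + 5·2 + 10·4 + 20·3 + 40·0 = 222
A: 9·3 + 38·1 + 5·3 + 10·0 + 20·4 + 40·1 = 200
B has the highest Borda score (316).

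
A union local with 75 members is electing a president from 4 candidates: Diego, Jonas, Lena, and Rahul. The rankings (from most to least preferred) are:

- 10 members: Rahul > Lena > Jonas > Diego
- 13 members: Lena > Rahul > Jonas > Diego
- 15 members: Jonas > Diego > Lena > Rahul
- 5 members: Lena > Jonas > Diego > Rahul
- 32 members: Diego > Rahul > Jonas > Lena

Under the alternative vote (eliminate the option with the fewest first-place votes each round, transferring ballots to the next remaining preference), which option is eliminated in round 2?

Jonas

Round 1: Diego 32, Jonas 15, Lena 18, Rahul 10. Eliminate Rahul.
Round 2: Diego 32, Jonas 15, Lena 28. Eliminate Jonas.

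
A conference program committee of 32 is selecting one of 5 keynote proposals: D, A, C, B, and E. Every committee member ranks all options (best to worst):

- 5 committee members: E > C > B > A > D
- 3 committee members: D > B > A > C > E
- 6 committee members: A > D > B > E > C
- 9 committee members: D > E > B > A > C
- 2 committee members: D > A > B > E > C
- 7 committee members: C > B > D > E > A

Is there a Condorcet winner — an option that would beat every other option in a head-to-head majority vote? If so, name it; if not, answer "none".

D vs A: 21–11 for D.
D vs C: 20–12 for D.
D vs B: 20–12 for D.
D vs E: 27–5 for D.
D beats every other option head-to-head.

D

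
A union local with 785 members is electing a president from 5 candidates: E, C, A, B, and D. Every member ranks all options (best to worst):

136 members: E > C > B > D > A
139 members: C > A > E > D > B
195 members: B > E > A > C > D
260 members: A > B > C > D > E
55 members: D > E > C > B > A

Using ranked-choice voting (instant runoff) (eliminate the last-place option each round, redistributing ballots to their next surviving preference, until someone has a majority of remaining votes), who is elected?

Round 1: E 136, C 139, A 260, B 195, D 55. Eliminate D.
Round 2: E 191, C 139, A 260, B 195. Eliminate C.
Round 3: E 191, A 399, B 195. A has a majority.

A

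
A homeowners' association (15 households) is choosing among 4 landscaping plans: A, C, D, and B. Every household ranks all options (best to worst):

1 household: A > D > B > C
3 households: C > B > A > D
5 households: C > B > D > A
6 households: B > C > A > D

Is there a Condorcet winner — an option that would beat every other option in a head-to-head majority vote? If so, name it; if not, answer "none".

C vs A: 14–1 for C.
C vs D: 14–1 for C.
C vs B: 8–7 for C.
C beats every other option head-to-head.

C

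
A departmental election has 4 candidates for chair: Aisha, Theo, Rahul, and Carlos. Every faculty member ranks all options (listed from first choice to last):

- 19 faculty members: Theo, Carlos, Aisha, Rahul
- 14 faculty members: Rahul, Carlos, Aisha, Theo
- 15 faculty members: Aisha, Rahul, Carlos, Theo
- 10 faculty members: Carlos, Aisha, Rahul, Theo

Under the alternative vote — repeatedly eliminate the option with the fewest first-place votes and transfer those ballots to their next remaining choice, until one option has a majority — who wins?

Round 1: Aisha 15, Theo 19, Rahul 14, Carlos 10. Eliminate Carlos.
Round 2: Aisha 25, Theo 19, Rahul 14. Eliminate Rahul.
Round 3: Aisha 39, Theo 19. Aisha has a majority.

Aisha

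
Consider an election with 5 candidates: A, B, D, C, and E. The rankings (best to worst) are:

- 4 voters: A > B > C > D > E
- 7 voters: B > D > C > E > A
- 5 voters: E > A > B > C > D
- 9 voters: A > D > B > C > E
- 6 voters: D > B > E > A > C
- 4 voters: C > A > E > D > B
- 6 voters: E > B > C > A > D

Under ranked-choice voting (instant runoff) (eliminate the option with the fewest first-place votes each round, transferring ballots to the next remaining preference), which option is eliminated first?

C

Round 1: A 13, B 7, D 6, C 4, E 11. Eliminate C.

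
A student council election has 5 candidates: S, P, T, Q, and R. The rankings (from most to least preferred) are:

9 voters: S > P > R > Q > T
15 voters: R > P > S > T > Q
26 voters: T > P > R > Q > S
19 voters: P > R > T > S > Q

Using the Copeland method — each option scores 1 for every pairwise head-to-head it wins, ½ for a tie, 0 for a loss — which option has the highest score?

S: beats Q; loses to P, T, and R → score 1.
P: beats S, T, Q, and R → score 4.
T: beats S and Q; loses to P and R → score 2.
Q: loses to S, P, T, and R → score 0.
R: beats S, T, and Q; loses to P → score 3.
P has the best pairwise record.

P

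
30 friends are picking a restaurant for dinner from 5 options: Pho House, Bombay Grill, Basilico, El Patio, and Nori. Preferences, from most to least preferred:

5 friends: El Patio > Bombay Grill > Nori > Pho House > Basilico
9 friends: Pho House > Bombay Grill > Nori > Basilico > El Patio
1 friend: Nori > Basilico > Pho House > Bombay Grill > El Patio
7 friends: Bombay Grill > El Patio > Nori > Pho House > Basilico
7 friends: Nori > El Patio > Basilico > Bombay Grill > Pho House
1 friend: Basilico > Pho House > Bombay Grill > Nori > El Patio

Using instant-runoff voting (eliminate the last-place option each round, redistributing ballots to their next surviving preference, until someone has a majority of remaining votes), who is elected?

Bombay Grill

Round 1: Pho House 9, Bombay Grill 7, Basilico 1, El Patio 5, Nori 8. Eliminate Basilico.
Round 2: Pho House 10, Bombay Grill 7, El Patio 5, Nori 8. Eliminate El Patio.
Round 3: Pho House 10, Bombay Grill 12, Nori 8. Eliminate Nori.
Round 4: Pho House 11, Bombay Grill 19. Bombay Grill has a majority.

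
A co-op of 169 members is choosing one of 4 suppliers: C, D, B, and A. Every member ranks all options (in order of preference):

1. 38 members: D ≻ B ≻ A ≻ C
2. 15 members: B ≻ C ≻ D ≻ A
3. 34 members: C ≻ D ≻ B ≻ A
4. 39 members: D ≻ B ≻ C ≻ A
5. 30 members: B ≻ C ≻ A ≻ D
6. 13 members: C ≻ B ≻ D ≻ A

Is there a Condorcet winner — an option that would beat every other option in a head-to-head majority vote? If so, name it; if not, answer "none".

Checking pairwise contests:
B beats C 122–47.
C beats D 92–77.
D beats B 111–58.
C beats A 131–38.
Every option loses at least one head-to-head, so there is no Condorcet winner.

none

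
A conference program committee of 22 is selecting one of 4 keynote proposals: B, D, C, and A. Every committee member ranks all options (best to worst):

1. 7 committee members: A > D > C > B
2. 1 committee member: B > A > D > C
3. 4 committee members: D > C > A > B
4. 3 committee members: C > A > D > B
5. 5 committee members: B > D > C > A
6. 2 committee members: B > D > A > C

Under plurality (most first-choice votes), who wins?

B

First-place votes: B 8, D 4, C 3, A 7.
B has the most first-place votes.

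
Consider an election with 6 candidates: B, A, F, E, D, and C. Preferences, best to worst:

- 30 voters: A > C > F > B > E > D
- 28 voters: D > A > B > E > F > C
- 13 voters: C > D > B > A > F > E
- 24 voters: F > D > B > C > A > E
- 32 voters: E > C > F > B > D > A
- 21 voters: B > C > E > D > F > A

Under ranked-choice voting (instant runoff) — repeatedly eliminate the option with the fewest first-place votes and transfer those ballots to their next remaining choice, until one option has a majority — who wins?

E

Round 1: B 21, A 30, F 24, E 32, D 28, C 13. Eliminate C.
Round 2: B 21, A 30, F 24, E 32, D 41. Eliminate B.
Round 3: A 30, F 24, E 53, D 41. Eliminate F.
Round 4: A 30, E 53, D 65. Eliminate A.
Round 5: E 83, D 65. E has a majority.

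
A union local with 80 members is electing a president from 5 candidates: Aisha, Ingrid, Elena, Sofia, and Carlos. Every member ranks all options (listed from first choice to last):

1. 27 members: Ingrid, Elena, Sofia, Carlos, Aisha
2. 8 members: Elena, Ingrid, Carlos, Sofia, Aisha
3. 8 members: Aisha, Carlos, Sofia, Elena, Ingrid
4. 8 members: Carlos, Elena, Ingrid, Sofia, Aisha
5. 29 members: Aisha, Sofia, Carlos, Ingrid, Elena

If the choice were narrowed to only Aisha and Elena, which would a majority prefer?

Voters preferring Aisha to Elena: 37; preferring Elena to Aisha: 43.
Elena wins the head-to-head.

Elena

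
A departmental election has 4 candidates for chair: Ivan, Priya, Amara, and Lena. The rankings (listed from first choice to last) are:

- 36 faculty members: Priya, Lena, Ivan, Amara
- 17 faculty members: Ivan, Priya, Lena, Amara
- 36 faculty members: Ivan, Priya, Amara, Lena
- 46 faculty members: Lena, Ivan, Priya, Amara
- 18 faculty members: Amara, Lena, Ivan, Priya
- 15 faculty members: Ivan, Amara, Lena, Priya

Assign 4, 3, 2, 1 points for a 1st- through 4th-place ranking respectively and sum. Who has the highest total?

Ivan: 36·2 + 17·4 + 36·4 + 46·3 + 18·2 + 15·4 = 518
Priya: 36·4 + 17·3 + 36·3 + 46·2 + 18·1 + 15·1 = 428
Amara: 36·1 + 17·1 + 36·2 + 46·1 + 18·4 + 15·3 = 288
Lena: 36·3 + 17·2 + 36·1 + 46·4 + 18·3 + 15·2 = 446
Ivan has the highest Borda score (518).

Ivan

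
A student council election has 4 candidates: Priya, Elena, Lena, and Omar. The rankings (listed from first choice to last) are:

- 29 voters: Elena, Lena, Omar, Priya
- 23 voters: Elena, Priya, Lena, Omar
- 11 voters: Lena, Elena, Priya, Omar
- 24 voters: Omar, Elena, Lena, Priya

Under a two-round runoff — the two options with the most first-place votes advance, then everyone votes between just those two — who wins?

Elena

Round 1 first-place votes: Priya 0, Elena 52, Lena 11, Omar 24.
Elena and Omar advance.
Runoff: Elena is preferred to Omar by 63 voters; Omar by 24.
Elena wins the runoff.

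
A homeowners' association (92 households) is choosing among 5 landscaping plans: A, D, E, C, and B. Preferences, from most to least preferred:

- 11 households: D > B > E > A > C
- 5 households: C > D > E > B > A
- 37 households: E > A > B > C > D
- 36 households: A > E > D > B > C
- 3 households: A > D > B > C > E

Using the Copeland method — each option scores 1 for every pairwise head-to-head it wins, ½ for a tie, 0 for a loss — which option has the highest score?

E

A: beats D, C, and B; loses to E → score 3.
D: beats C and B; loses to A and E → score 2.
E: beats A, D, C, and B → score 4.
C: loses to A, D, E, and B → score 0.
B: beats C; loses to A, D, and E → score 1.
E has the best pairwise record.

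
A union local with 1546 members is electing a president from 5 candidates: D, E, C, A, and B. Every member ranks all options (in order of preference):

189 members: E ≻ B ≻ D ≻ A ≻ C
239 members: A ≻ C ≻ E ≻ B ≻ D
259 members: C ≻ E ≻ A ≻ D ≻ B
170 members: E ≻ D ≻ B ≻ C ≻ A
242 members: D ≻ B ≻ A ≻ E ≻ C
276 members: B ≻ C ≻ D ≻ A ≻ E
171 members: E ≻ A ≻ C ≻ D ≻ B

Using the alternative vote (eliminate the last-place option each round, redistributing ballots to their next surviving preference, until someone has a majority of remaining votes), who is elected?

Round 1: D 242, E 530, C 259, A 239, B 276. Eliminate A.
Round 2: D 242, E 530, C 498, B 276. Eliminate D.
Round 3: E 530, C 498, B 518. Eliminate C.
Round 4: E 1028, B 518. E has a majority.

E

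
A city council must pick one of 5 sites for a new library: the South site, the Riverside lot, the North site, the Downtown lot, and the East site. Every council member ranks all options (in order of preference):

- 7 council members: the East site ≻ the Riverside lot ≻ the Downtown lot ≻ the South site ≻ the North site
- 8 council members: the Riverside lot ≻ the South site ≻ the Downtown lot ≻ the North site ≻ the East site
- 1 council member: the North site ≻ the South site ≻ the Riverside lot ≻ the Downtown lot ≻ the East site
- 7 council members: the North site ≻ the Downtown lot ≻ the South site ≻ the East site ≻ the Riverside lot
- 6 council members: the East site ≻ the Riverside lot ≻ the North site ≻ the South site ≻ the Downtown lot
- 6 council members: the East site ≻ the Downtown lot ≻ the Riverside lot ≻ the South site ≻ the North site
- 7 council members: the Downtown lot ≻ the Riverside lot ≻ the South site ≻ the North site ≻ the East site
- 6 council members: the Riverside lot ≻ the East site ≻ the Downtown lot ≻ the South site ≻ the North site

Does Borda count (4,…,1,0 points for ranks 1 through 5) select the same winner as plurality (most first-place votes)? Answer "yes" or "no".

Borda — scores: the South site 80, the Riverside lot 130, the North site 59, the Downtown lot 110, the East site 101. Winner: the Riverside lot.
Plurality — first-place votes: the South site 0, the Riverside lot 14, the North site 8, the Downtown lot 7, the East site 19. Winner: the East site.
The two methods disagree.

no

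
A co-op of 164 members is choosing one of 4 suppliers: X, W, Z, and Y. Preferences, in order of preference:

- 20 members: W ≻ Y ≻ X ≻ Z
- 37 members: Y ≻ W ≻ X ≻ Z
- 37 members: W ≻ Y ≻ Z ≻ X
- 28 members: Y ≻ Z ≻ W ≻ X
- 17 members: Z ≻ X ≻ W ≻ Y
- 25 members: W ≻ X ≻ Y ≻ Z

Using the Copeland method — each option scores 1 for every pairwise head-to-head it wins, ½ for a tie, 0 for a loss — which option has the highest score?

X: ties Z; loses to W and Y → score 0.5.
W: beats X, Z, and Y → score 3.
Z: ties X; loses to W and Y → score 0.5.
Y: beats X and Z; loses to W → score 2.
W has the best pairwise record.

W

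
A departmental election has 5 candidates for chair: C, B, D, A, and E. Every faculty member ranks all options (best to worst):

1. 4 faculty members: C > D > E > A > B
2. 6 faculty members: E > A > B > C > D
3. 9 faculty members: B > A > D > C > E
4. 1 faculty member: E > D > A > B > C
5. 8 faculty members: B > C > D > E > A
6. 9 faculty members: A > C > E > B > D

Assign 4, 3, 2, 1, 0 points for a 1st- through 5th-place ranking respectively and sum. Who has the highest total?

B

C: 4·4 + 6·1 + 9·1 + 1·0 + 8·3 + 9·3 = 82
B: 4·0 + 6·2 + 9·4 + 1·1 + 8·4 + 9·1 = 90
D: 4·3 + 6·0 + 9·2 + 1·3 + 8·2 + 9·0 = 49
A: 4·1 + 6·3 + 9·3 + 1·2 + 8·0 + 9·4 = 87
E: 4·2 + 6·4 + 9·0 + 1·4 + 8·1 + 9·2 = 62
B has the highest Borda score (90).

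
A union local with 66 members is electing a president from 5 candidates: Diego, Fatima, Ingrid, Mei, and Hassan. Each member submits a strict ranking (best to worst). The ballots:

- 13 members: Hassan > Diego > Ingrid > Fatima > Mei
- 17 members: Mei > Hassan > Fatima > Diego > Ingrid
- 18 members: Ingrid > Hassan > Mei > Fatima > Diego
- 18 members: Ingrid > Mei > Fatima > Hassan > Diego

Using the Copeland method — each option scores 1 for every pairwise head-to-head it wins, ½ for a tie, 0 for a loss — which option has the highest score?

Ingrid

Diego: loses to Fatima, Ingrid, Mei, and Hassan → score 0.
Fatima: beats Diego; loses to Ingrid, Mei, and Hassan → score 1.
Ingrid: beats Diego, Fatima, Mei, and Hassan → score 4.
Mei: beats Diego, Fatima, and Hassan; loses to Ingrid → score 3.
Hassan: beats Diego and Fatima; loses to Ingrid and Mei → score 2.
Ingrid has the best pairwise record.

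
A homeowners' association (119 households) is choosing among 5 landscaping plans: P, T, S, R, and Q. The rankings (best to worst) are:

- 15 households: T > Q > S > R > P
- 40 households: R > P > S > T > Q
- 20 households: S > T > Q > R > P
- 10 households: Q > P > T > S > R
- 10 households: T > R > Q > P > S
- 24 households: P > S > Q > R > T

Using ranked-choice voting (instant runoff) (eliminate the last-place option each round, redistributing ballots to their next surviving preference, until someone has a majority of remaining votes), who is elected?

R

Round 1: P 24, T 25, S 20, R 40, Q 10. Eliminate Q.
Round 2: P 34, T 25, S 20, R 40. Eliminate S.
Round 3: P 34, T 45, R 40. Eliminate P.
Round 4: T 55, R 64. R has a majority.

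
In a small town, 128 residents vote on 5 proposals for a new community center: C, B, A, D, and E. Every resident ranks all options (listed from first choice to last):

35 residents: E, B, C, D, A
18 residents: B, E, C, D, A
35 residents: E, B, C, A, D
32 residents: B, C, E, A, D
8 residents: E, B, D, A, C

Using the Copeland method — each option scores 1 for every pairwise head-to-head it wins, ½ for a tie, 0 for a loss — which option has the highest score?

E

C: beats A and D; loses to B and E → score 2.
B: beats C, A, and D; loses to E → score 3.
A: beats D; loses to C, B, and E → score 1.
D: loses to C, B, A, and E → score 0.
E: beats C, B, A, and D → score 4.
E has the best pairwise record.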